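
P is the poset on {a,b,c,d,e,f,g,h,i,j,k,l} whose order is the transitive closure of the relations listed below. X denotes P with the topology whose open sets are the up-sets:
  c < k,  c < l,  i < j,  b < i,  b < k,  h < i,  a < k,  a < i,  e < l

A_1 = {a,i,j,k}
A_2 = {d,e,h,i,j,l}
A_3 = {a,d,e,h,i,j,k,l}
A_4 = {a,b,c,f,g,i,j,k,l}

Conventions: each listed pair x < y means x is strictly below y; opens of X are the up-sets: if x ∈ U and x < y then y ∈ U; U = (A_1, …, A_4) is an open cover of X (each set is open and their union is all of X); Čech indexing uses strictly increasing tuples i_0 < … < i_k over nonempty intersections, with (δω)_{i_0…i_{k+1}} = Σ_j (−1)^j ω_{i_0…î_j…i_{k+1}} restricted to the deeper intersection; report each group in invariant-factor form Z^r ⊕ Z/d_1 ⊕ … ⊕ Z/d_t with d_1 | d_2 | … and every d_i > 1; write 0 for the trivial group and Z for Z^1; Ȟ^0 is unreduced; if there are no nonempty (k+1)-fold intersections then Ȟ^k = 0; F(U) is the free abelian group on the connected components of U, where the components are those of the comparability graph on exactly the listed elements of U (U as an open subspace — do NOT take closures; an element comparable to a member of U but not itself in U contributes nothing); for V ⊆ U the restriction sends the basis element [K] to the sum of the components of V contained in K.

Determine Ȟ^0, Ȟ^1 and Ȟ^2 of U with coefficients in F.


nonempty intersections:
  A12={i,j} A13={a,i,j,k} A14={a,i,j,k} A23={d,e,h,i,j,l} A24={i,j,l} A34={a,i,j,k,l}
  A123={i,j} A124={i,j} A134={a,i,j,k} A234={i,j,l}
  A1234={i,j}
components per intersection:
  A1: {a,i,j,k}
  A2: {d} {e,l} {h,i,j}
  A3: {a,h,i,j,k} {d} {e,l}
  A4: {a,b,c,i,j,k,l} {f} {g}
  A12: {i,j}
  A13: {a,i,j,k}
  A14: {a,i,j,k}
  A23: {d} {e,l} {h,i,j}
  A24: {i,j} {l}
  A34: {a,i,j,k} {l}
  A123: {i,j}
  A124: {i,j}
  A134: {a,i,j,k}
  A234: {i,j} {l}
  A1234: {i,j}
C dims 10,10,5,1; δ0: rk 6, SNF 1^6; δ1: rk 4, SNF 1^4; δ2: rk 1, SNF 1^1
Ȟ^0: (10−6)−0=4 ⇒ Z^4
Ȟ^1: (10−4)−6=0 ⇒ 0
Ȟ^2: (5−1)−4=0 ⇒ 0

Ȟ^0(U;F) ≅ Z^4, Ȟ^1(U;F) ≅ 0, Ȟ^2(U;F) ≅ 0


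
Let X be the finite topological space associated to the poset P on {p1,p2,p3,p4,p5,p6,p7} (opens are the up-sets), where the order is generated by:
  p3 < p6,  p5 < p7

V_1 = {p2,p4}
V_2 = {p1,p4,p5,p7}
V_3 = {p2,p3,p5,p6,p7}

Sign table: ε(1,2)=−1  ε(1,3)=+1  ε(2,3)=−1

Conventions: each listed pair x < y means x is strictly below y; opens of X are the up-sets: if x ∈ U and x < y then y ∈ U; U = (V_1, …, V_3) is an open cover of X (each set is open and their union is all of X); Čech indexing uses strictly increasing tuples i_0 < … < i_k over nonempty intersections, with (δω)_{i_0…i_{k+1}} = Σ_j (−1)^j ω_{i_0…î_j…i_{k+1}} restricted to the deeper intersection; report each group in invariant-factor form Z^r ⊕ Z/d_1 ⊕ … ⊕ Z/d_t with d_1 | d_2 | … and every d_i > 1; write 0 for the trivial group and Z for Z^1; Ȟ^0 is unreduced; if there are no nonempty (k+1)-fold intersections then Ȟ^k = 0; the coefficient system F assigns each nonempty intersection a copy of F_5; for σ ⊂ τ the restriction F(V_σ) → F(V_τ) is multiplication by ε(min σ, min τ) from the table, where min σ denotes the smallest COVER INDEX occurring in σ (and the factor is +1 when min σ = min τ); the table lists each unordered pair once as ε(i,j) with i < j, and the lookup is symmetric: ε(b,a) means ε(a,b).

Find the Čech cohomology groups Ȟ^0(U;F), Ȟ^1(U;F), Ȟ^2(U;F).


Ȟ^0(U;F) ≅ Z/5; Ȟ^1(U;F) ≅ Z/5; Ȟ^2(U;F) ≅ 0

nerve simplices:
  V12={p4} V13={p2} V23={p5,p7}
C dims 3,3; δ0: rk_F5 2
degree 0: 3−2−0 = 1 → Ȟ^0 ≅ Z/5
degree 1: 3−0−2 = 1 → Ȟ^1 ≅ Z/5
degree 2: 0−0−0 = 0 → Ȟ^2 ≅ 0


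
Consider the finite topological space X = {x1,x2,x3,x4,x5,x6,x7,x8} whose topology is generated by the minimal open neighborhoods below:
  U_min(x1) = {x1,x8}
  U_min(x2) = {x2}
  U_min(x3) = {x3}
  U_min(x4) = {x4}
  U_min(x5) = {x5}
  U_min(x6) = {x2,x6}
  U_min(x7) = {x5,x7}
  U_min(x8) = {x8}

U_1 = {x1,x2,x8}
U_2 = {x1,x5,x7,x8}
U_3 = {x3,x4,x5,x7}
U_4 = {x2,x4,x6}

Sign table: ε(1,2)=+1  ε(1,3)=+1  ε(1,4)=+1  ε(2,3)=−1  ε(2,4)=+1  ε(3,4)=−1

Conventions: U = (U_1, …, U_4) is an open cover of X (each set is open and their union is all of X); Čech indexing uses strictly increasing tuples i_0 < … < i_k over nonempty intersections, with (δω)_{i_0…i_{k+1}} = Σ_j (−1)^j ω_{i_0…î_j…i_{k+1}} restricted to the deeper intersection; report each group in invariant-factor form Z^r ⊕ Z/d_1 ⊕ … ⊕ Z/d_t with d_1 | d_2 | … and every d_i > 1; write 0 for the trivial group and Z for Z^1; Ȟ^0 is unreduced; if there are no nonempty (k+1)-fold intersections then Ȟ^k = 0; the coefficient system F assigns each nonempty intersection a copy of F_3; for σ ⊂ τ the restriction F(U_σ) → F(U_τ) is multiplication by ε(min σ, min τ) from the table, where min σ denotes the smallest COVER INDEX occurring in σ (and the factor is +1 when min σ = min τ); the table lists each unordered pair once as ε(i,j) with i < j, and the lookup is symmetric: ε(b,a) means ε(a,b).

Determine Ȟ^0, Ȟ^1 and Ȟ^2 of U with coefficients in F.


cover nerve:
  U12={x1,x8} U14={x2} U23={x5,x7} U34={x4}
C dims 4,4; δ0: rk_F3 3
Ȟ^0: (4−3)−0=1 ⇒ Z/3
Ȟ^1: (4−0)−3=1 ⇒ Z/3
Ȟ^2: (0−0)−0=0 ⇒ 0

Ȟ^0(U;F) ≅ Z/3; Ȟ^1(U;F) ≅ Z/3; Ȟ^2(U;F) ≅ 0


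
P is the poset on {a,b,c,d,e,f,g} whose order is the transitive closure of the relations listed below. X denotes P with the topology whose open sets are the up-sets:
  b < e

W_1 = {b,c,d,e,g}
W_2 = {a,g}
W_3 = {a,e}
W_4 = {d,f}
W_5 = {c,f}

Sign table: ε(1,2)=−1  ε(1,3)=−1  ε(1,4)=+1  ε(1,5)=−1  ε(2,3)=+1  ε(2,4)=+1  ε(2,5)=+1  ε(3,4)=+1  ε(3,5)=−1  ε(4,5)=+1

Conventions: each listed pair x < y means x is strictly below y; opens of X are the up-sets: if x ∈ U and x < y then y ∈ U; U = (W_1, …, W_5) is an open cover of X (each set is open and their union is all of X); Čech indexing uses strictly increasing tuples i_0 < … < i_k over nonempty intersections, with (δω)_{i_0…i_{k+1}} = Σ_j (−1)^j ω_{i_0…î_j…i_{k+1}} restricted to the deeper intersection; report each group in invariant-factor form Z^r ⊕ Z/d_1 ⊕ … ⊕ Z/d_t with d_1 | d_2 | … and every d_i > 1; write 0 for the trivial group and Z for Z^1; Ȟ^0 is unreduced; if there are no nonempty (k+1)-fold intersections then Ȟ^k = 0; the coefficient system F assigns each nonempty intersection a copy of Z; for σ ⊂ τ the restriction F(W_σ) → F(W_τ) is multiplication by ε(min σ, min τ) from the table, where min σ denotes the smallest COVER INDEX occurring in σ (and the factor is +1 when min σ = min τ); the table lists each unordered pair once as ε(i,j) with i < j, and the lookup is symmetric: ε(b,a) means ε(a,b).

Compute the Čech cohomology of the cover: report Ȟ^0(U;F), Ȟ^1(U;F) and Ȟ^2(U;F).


nerve of the cover:
  W12={g} W13={e} W14={d} W15={c} W23={a} W45={f}
C dims 5,6; δ0: rk 5, SNF 1^4·2
Ȟ^0 = (5 − 5) − 0 = 0, so Ȟ^0 ≅ 0
Ȟ^1 = (6 − 0) − 5 = 1 plus torsion [2], so Ȟ^1 ≅ Z ⊕ Z/2
Ȟ^2 = (0 − 0) − 0 = 0, so Ȟ^2 ≅ 0

Ȟ^0 = 0, Ȟ^1 = Z ⊕ Z/2 and Ȟ^2 = 0


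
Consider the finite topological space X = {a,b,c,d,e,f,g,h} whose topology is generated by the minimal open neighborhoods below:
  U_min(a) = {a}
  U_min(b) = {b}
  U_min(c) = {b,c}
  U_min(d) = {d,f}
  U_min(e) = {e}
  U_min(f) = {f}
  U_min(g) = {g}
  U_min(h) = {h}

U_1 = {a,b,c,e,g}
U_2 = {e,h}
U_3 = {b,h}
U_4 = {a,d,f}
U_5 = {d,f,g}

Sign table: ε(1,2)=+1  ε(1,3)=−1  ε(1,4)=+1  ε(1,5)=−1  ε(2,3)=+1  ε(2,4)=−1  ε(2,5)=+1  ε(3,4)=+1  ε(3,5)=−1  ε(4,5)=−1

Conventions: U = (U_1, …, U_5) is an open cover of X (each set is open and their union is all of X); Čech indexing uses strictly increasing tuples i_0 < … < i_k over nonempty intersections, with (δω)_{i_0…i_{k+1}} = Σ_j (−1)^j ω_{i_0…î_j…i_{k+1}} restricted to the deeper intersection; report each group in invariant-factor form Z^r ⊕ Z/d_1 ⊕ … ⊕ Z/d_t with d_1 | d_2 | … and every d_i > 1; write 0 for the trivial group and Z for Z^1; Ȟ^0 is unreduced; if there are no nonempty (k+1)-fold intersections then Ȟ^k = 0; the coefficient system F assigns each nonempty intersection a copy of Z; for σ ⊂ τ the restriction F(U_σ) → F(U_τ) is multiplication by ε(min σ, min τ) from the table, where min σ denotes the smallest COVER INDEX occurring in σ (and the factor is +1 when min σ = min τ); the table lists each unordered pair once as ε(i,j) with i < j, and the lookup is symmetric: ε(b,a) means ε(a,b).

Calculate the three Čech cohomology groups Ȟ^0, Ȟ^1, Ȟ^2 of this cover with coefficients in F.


Ȟ^0 ≅ 0, Ȟ^1 ≅ Z ⊕ Z/2 and Ȟ^2 ≅ 0

nonempty intersections:
  U12={e} U13={b} U14={a} U15={g} U23={h} U45={d,f}
C dims 5,6; δ0: rk 5, SNF 1^4·2
Ȟ^0: (5−5)−0=0 ⇒ 0
Ȟ^1: (6−0)−5=1 plus torsion [2] ⇒ Z ⊕ Z/2
Ȟ^2: (0−0)−0=0 ⇒ 0


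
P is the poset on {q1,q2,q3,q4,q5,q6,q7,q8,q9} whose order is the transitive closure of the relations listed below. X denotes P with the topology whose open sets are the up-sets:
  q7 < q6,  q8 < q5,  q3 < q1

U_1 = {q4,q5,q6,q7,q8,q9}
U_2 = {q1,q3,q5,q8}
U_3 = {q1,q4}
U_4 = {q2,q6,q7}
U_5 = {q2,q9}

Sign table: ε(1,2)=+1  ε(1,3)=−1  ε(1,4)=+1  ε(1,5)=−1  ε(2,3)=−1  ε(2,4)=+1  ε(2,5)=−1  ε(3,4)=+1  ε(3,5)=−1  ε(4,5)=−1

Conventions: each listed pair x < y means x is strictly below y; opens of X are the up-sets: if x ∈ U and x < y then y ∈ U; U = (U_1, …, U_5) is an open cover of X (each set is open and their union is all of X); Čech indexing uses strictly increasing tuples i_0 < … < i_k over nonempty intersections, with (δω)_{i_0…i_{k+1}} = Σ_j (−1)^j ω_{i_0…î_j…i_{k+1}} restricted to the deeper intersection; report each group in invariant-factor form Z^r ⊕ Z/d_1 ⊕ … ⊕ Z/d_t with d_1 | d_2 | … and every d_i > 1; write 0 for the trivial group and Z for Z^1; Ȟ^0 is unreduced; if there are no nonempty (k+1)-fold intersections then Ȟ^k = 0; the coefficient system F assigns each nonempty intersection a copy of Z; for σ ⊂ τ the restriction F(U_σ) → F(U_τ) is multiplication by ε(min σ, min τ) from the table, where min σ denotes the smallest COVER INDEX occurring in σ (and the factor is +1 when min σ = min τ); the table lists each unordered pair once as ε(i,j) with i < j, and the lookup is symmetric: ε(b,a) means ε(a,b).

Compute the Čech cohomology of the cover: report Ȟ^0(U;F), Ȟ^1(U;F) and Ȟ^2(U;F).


nonempty overlaps:
  U12={q5,q8} U13={q4} U14={q6,q7} U15={q9} U23={q1} U45={q2}
C dims 5,6; δ0: rk 4, SNF 1^4
degree 0: 5−4−0 = 1 → Ȟ^0 ≅ Z
degree 1: 6−0−4 = 2 → Ȟ^1 ≅ Z^2
degree 2: 0−0−0 = 0 → Ȟ^2 ≅ 0

Ȟ^0 = Z, Ȟ^1 = Z^2, Ȟ^2 = 0


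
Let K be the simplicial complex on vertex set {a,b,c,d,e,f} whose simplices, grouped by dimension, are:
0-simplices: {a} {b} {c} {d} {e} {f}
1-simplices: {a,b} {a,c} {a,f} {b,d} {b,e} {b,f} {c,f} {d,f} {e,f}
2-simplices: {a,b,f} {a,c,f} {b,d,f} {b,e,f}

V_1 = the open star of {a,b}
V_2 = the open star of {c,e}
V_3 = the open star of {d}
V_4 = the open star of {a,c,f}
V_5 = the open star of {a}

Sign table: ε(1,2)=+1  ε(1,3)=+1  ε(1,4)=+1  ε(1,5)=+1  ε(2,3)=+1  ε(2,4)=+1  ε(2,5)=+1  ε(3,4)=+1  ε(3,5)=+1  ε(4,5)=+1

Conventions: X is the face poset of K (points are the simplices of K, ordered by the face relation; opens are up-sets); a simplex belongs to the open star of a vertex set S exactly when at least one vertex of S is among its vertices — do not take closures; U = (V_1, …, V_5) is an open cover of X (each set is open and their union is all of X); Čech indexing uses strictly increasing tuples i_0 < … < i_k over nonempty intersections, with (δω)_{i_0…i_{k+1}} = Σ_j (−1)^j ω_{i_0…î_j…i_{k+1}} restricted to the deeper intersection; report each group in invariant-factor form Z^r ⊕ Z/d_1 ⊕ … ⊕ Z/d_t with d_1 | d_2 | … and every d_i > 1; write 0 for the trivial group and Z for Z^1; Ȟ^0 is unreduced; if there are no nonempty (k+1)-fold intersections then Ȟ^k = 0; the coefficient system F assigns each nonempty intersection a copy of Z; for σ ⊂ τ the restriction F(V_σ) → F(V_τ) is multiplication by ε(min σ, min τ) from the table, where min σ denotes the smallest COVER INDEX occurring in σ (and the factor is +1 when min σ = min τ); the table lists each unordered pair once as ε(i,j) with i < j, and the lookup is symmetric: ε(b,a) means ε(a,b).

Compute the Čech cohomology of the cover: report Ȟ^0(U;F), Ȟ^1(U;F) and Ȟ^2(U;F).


cover nerve:
  V1={{a},{b},{a,b},{a,c},{a,f},{b,d},{b,e},{b,f},{a,b,f},{a,c,f},{b,d,f},{b,e,f}} V2={{c},{e},{a,c},{b,e},{c,f},{e,f},{a,c,f},{b,e,f}} V3={{d},{b,d},{d,f},{b,d,f}} V4={{a},{c},{f},{a,b},{a,c},{a,f},{b,f},{c,f},{d,f},{e,f},{a,b,f},{a,c,f},{b,d,f},{b,e,f}} V5={{a},{a,b},{a,c},{a,f},{a,b,f},{a,c,f}}
  V12={{a,c},{b,e},{a,c,f},{b,e,f}} V13={{b,d},{b,d,f}} V14={{a},{a,b},{a,c},{a,f},{b,f},{a,b,f},{a,c,f},{b,d,f},{b,e,f}} V15={{a},{a,b},{a,c},{a,f},{a,b,f},{a,c,f}} V24={{c},{a,c},{c,f},{e,f},{a,c,f},{b,e,f}} V25={{a,c},{a,c,f}} V34={{d,f},{b,d,f}} V45={{a},{a,b},{a,c},{a,f},{a,b,f},{a,c,f}}
  V124={{a,c},{a,c,f},{b,e,f}} V125={{a,c},{a,c,f}} V134={{b,d,f}} V145={{a},{a,b},{a,c},{a,f},{a,b,f},{a,c,f}} V245={{a,c},{a,c,f}}
  V1245={{a,c},{a,c,f}}
C dims 5,8,5,1; δ0: rk 4, SNF 1^4; δ1: rk 4, SNF 1^4; δ2: rk 1, SNF 1^1
Ȟ^0: (5−4)−0=1 ⇒ Z
Ȟ^1: (8−4)−4=0 ⇒ 0
Ȟ^2: (5−1)−4=0 ⇒ 0

Ȟ^0 = Z; Ȟ^1 = 0; Ȟ^2 = 0


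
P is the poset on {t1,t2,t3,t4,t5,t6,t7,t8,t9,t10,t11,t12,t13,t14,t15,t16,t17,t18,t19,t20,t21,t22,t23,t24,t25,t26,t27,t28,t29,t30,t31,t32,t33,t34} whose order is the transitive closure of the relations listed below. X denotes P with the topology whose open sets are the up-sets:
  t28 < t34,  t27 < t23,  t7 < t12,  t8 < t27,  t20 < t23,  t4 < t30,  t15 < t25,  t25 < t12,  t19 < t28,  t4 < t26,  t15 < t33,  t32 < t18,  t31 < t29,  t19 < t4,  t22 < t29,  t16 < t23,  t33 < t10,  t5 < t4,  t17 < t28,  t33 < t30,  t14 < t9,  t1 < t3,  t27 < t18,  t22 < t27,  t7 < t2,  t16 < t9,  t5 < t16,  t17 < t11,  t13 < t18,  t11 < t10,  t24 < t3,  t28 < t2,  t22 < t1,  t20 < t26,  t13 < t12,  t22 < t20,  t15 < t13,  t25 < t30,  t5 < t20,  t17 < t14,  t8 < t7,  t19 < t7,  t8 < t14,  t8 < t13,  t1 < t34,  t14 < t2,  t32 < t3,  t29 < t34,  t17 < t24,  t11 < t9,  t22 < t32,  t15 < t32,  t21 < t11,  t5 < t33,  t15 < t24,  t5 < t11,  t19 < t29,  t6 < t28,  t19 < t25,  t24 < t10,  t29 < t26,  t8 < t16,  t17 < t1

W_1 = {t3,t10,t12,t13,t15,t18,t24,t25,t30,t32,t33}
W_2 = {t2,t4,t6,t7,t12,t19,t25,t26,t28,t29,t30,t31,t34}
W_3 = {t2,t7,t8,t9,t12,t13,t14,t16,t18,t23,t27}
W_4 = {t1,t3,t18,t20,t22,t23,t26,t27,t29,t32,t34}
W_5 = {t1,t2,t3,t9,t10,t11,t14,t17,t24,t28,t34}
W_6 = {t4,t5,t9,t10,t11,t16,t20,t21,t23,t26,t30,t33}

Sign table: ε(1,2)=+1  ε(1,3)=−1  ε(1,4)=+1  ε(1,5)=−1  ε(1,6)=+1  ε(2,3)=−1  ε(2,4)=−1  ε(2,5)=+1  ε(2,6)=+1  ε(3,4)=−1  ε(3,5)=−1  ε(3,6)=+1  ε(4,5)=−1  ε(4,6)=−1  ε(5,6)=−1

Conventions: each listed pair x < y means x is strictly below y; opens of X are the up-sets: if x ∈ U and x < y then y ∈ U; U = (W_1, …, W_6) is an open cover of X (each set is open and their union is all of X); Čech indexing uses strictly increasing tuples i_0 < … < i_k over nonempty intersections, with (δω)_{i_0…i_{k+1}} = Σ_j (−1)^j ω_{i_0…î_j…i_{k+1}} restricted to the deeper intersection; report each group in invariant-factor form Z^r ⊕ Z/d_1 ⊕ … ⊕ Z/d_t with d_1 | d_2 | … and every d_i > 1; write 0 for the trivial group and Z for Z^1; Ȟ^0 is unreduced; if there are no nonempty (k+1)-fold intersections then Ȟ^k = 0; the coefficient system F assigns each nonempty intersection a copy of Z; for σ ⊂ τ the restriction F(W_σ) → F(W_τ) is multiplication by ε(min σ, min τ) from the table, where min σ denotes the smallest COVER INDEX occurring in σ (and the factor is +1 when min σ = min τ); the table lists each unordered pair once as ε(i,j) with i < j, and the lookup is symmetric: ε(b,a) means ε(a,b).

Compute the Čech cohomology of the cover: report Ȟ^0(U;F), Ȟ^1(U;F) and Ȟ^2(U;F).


Ȟ^0 ≅ 0, Ȟ^1 ≅ Z/2, Ȟ^2 ≅ Z

intersection data:
  W12={t12,t25,t30} W13={t12,t13,t18} W14={t3,t18,t32} W15={t3,t10,t24} W16={t10,t30,t33} W23={t2,t7,t12} W24={t26,t29,t34} W25={t2,t28,t34} W26={t4,t26,t30} W34={t18,t23,t27} W35={t2,t9,t14} W36={t9,t16,t23} W45={t1,t3,t34} W46={t20,t23,t26} W56={t9,t10,t11}
  W123={t12} W126={t30} W134={t18} W145={t3} W156={t10} W235={t2} W245={t34} W246={t26} W346={t23} W356={t9}
C dims 6,15,10; δ0: rk 6, SNF 1^5·2; δ1: rk 9, SNF 1^9
Ȟ^0 = (6 − 6) − 0 = 0, so Ȟ^0 ≅ 0
Ȟ^1 = (15 − 9) − 6 = 0 plus torsion [2], so Ȟ^1 ≅ Z/2
Ȟ^2 = (10 − 0) − 9 = 1, so Ȟ^2 ≅ Z


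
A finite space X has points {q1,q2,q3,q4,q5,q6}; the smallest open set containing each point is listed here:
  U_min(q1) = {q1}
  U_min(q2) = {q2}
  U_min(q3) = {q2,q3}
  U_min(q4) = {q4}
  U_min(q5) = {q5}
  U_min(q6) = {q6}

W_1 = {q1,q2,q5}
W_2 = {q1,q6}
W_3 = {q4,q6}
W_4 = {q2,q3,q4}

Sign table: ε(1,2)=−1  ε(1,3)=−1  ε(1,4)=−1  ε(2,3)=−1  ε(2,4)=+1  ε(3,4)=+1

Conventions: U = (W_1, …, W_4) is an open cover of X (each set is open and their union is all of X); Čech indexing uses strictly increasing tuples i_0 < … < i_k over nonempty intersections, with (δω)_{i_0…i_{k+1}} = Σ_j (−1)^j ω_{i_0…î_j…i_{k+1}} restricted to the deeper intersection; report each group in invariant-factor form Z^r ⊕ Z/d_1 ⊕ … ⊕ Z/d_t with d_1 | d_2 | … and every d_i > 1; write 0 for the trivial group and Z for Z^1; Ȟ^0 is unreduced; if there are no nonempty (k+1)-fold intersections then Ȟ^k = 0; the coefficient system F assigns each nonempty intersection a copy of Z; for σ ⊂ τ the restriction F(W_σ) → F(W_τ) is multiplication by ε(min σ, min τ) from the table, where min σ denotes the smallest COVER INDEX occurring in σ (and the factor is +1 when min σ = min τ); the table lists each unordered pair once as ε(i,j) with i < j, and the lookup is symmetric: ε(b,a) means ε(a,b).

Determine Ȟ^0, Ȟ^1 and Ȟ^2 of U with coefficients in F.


Ȟ^0 = 0, Ȟ^1 = Z/2 and Ȟ^2 = 0

cover nerve:
  W12={q1} W14={q2} W23={q6} W34={q4}
C dims 4,4; δ0: rk 4, SNF 1^3·2
Ȟ^0: (4−4)−0=0 ⇒ 0
Ȟ^1: (4−0)−4=0 plus torsion [2] ⇒ Z/2
Ȟ^2: (0−0)−0=0 ⇒ 0


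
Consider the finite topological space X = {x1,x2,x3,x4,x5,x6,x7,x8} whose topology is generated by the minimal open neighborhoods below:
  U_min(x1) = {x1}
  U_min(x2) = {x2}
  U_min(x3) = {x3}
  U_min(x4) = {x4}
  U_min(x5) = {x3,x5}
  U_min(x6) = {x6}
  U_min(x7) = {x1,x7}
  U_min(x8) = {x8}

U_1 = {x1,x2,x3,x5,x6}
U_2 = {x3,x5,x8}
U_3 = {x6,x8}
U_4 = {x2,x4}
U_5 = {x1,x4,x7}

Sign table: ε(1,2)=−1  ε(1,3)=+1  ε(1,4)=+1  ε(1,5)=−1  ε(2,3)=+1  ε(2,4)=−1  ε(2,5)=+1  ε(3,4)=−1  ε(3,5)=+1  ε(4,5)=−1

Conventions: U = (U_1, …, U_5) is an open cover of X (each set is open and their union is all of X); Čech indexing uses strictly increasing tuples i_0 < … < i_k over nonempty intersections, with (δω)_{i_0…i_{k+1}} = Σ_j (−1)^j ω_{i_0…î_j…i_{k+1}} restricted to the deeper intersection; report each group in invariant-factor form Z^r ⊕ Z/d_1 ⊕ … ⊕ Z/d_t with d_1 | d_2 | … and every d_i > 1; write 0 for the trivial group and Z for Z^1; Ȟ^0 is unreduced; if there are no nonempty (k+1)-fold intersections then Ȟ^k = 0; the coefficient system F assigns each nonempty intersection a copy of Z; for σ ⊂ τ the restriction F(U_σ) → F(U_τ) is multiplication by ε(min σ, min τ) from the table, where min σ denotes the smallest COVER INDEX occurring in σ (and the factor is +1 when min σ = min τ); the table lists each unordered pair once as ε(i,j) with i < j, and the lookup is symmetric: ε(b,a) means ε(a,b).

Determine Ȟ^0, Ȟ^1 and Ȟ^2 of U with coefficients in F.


Ȟ^0 = 0; Ȟ^1 = Z ⊕ Z/2; Ȟ^2 = 0

nonempty overlaps:
  U12={x3,x5} U13={x6} U14={x2} U15={x1} U23={x8} U45={x4}
C dims 5,6; δ0: rk 5, SNF 1^4·2
degree 0: 5−5−0 = 0 → Ȟ^0 ≅ 0
degree 1: 6−0−5 = 1 plus torsion [2] → Ȟ^1 ≅ Z ⊕ Z/2
degree 2: 0−0−0 = 0 → Ȟ^2 ≅ 0


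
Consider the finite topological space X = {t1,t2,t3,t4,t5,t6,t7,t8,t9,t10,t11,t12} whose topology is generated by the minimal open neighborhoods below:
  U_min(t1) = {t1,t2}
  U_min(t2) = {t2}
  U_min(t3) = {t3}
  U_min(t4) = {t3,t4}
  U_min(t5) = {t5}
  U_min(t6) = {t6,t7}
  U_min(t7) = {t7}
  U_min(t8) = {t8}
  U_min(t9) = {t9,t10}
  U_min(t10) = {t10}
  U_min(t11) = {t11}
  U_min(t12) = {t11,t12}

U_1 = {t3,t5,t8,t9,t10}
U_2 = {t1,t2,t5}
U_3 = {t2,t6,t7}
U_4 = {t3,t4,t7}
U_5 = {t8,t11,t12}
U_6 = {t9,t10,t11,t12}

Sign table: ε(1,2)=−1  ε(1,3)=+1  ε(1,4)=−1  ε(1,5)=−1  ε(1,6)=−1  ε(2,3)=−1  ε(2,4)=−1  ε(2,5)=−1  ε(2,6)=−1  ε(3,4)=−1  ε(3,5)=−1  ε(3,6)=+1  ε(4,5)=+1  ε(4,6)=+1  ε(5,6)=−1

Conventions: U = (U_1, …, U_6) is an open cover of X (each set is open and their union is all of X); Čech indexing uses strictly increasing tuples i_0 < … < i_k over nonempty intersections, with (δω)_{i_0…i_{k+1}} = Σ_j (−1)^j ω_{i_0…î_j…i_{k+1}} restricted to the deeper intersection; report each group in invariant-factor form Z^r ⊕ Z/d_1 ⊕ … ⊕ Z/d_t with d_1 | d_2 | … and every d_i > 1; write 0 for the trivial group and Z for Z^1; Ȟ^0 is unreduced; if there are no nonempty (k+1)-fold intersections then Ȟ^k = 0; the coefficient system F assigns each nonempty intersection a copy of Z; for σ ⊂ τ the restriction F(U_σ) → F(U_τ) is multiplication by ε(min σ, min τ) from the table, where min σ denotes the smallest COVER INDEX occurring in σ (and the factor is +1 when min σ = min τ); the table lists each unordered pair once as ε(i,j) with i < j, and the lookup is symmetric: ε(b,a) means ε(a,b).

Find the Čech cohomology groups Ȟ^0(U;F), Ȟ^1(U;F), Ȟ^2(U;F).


intersection data:
  U12={t5} U14={t3} U15={t8} U16={t9,t10} U23={t2} U34={t7} U56={t11,t12}
C dims 6,7; δ0: rk 6, SNF 1^5·2
Ȟ^0 = (6 − 6) − 0 = 0, so Ȟ^0 ≅ 0
Ȟ^1 = (7 − 0) − 6 = 1 plus torsion [2], so Ȟ^1 ≅ Z ⊕ Z/2
Ȟ^2 = (0 − 0) − 0 = 0, so Ȟ^2 ≅ 0

Ȟ^0 = 0, Ȟ^1 = Z ⊕ Z/2, Ȟ^2 = 0


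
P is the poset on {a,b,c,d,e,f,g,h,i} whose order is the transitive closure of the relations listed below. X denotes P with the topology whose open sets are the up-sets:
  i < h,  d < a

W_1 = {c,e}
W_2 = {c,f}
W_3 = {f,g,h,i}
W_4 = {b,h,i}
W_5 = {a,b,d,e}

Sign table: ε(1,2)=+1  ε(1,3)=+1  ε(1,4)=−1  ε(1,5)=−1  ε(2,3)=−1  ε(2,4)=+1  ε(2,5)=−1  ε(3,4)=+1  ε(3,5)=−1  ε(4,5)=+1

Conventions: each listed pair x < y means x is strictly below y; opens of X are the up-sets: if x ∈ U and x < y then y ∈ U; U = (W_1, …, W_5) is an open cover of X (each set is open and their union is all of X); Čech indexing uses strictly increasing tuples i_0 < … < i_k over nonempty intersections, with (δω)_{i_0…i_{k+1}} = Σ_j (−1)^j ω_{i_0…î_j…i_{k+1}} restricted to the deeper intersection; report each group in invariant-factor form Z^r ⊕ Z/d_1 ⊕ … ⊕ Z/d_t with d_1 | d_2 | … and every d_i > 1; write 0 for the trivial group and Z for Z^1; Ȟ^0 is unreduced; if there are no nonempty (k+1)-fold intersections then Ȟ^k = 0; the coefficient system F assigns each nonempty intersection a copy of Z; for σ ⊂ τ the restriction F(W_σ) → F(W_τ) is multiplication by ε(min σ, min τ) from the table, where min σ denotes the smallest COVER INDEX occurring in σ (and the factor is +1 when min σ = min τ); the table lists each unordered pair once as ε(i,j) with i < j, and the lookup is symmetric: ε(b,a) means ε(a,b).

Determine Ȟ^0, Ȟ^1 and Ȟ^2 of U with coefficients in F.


Ȟ^0 = Z; Ȟ^1 = Z; Ȟ^2 = 0

nonempty overlaps:
  W12={c} W15={e} W23={f} W34={h,i} W45={b}
C dims 5,5; δ0: rk 4, SNF 1^4
degree 0: 5−4−0 = 1 → Ȟ^0 ≅ Z
degree 1: 5−0−4 = 1 → Ȟ^1 ≅ Z
degree 2: 0−0−0 = 0 → Ȟ^2 ≅ 0


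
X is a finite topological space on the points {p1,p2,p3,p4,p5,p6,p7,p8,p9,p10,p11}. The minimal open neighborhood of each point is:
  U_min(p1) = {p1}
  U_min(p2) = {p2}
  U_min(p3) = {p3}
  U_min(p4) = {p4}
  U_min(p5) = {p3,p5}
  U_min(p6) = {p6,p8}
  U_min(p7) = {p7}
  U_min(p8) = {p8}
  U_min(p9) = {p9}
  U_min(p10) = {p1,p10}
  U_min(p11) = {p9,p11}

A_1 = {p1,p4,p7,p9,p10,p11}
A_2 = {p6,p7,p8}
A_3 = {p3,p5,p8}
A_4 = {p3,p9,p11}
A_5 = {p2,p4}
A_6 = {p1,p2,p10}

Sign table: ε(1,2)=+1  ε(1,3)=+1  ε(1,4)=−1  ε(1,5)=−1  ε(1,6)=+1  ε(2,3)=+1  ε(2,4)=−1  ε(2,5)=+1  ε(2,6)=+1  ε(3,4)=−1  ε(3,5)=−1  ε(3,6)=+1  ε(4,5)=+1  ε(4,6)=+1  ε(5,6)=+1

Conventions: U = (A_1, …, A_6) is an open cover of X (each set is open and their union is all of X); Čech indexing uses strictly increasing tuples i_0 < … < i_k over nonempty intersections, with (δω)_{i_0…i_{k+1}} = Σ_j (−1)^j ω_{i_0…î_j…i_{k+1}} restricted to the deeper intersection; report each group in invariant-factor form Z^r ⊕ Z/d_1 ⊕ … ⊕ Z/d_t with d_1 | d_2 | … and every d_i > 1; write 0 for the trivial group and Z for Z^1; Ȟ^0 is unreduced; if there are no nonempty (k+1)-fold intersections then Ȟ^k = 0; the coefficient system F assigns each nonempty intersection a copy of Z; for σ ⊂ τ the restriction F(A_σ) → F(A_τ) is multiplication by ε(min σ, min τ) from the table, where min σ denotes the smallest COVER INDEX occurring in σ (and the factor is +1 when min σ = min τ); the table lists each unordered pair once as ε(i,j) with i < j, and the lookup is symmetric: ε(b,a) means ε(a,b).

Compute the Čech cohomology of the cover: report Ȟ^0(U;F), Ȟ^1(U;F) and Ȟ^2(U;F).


Ȟ^0 ≅ 0,  Ȟ^1 ≅ Z ⊕ Z/2,  Ȟ^2 ≅ 0

nonempty overlaps:
  A12={p7} A14={p9,p11} A15={p4} A16={p1,p10} A23={p8} A34={p3} A56={p2}
C dims 6,7; δ0: rk 6, SNF 1^5·2
degree 0: 6−6−0 = 0 → Ȟ^0 ≅ 0
degree 1: 7−0−6 = 1 plus torsion [2] → Ȟ^1 ≅ Z ⊕ Z/2
degree 2: 0−0−0 = 0 → Ȟ^2 ≅ 0


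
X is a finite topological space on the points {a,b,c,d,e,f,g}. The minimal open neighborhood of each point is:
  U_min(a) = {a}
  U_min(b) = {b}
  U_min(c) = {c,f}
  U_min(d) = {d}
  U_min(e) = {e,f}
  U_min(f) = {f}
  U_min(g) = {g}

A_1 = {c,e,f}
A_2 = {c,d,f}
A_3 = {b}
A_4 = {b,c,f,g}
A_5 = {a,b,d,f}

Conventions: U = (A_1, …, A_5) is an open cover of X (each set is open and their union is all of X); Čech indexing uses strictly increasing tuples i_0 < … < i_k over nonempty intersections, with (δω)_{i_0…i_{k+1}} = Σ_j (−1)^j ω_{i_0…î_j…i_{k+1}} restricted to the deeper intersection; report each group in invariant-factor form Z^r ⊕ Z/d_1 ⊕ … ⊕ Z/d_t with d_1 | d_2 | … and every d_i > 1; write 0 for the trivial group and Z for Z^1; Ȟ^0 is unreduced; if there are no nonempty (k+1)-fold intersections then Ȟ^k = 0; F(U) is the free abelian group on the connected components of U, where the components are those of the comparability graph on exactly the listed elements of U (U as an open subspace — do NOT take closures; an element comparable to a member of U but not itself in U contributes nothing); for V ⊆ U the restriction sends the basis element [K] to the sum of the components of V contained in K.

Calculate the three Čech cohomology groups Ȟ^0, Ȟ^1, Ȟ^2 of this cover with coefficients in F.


Ȟ^0 = Z^5, Ȟ^1 = 0, Ȟ^2 = 0

intersection data:
  A12={c,f} A14={c,f} A15={f} A24={c,f} A25={d,f} A34={b} A35={b} A45={b,f}
  A124={c,f} A125={f} A145={f} A245={f} A345={b}
  A1245={f}
components per intersection:
  A1: {c,e,f}
  A2: {c,f} {d}
  A3: {b}
  A4: {b} {c,f} {g}
  A5: {a} {b} {d} {f}
  A12: {c,f}
  A14: {c,f}
  A15: {f}
  A24: {c,f}
  A25: {d} {f}
  A34: {b}
  A35: {b}
  A45: {b} {f}
  A124: {c,f}
  A125: {f}
  A145: {f}
  A245: {f}
  A345: {b}
  A1245: {f}
C dims 11,10,5,1; δ0: rk 6, SNF 1^6; δ1: rk 4, SNF 1^4; δ2: rk 1, SNF 1^1
Ȟ^0 = (11 − 6) − 0 = 5, so Ȟ^0 ≅ Z^5
Ȟ^1 = (10 − 4) − 6 = 0, so Ȟ^1 ≅ 0
Ȟ^2 = (5 − 1) − 4 = 0, so Ȟ^2 ≅ 0


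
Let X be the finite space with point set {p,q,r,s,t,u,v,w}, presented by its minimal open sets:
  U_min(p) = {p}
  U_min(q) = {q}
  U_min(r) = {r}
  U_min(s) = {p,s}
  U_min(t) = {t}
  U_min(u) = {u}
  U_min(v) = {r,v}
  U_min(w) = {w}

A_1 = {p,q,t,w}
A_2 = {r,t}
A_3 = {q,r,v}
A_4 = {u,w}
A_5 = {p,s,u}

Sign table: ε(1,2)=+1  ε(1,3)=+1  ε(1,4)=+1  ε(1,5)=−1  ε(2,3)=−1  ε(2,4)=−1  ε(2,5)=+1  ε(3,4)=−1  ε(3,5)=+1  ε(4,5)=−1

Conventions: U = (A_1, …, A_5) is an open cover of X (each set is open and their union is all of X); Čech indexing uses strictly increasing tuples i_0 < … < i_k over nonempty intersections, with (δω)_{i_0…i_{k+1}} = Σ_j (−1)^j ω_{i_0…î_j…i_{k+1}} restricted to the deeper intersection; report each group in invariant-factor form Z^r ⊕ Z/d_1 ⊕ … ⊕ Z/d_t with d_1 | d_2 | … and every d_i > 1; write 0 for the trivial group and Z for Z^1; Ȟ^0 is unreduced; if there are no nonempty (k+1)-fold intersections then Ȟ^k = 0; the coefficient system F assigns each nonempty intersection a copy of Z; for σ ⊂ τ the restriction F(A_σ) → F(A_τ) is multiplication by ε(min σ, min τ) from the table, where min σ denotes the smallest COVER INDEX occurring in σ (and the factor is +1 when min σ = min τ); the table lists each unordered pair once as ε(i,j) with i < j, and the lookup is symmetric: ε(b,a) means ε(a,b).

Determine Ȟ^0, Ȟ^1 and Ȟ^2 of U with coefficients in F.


nonempty overlaps:
  A12={t} A13={q} A14={w} A15={p} A23={r} A45={u}
C dims 5,6; δ0: rk 5, SNF 1^4·2
degree 0: 5−5−0 = 0 → Ȟ^0 ≅ 0
degree 1: 6−0−5 = 1 plus torsion [2] → Ȟ^1 ≅ Z ⊕ Z/2
degree 2: 0−0−0 = 0 → Ȟ^2 ≅ 0

Ȟ^0 ≅ 0, Ȟ^1 ≅ Z ⊕ Z/2 and Ȟ^2 ≅ 0


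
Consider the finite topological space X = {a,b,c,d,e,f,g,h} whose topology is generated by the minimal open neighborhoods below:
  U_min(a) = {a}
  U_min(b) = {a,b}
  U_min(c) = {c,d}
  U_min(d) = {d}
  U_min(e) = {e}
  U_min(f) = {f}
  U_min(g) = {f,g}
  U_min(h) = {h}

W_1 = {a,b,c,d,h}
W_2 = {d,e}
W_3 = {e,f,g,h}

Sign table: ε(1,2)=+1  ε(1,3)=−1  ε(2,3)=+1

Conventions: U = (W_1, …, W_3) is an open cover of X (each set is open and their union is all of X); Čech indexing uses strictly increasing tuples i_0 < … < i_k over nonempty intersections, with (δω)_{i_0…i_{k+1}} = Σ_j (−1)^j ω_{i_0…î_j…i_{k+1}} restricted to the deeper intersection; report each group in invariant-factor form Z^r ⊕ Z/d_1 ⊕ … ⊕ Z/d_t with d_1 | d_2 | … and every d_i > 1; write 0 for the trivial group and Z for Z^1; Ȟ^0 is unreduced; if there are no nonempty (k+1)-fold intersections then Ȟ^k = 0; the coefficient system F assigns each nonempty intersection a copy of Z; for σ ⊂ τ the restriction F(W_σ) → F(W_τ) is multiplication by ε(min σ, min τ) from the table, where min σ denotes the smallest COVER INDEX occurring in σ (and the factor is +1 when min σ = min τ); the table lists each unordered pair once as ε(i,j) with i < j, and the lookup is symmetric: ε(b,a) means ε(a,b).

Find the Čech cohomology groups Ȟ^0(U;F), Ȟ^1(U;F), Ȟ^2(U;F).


Ȟ^0(U;F) ≅ 0; Ȟ^1(U;F) ≅ Z/2; Ȟ^2(U;F) ≅ 0

nerve of the cover:
  W12={d} W13={h} W23={e}
C dims 3,3; δ0: rk 3, SNF 1^2·2
Ȟ^0 = (3 − 3) − 0 = 0, so Ȟ^0 ≅ 0
Ȟ^1 = (3 − 0) − 3 = 0 plus torsion [2], so Ȟ^1 ≅ Z/2
Ȟ^2 = (0 − 0) − 0 = 0, so Ȟ^2 ≅ 0


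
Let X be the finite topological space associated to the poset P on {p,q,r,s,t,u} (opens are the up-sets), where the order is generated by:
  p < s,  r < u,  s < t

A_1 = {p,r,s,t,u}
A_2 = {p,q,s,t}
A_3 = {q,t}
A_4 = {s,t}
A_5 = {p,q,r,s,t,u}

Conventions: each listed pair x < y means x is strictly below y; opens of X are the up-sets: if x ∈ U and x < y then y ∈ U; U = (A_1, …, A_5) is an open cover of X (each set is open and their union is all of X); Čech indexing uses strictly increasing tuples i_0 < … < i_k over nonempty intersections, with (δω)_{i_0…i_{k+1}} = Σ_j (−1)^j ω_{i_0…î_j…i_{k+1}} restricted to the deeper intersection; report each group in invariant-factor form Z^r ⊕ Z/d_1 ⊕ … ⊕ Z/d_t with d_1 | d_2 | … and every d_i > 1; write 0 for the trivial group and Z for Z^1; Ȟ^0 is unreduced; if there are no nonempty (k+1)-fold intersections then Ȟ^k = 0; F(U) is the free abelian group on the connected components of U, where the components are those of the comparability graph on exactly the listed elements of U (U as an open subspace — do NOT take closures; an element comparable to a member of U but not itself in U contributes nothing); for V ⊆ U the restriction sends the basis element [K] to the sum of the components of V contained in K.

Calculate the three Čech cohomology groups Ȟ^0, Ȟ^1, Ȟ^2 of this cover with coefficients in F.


Ȟ^0(U;F) ≅ Z^3; Ȟ^1(U;F) ≅ 0; Ȟ^2(U;F) ≅ 0

nerve simplices:
  A12={p,s,t} A13={t} A14={s,t} A15={p,r,s,t,u} A23={q,t} A24={s,t} A25={p,q,s,t} A34={t} A35={q,t} A45={s,t}
  A123={t} A124={s,t} A125={p,s,t} A134={t} A135={t} A145={s,t} A234={t} A235={q,t} A245={s,t} A345={t}
  A1234={t} A1235={t} A1245={s,t} A1345={t} A2345={t}
  A12345={t}
components per intersection:
  A1: {p,s,t} {r,u}
  A2: {p,s,t} {q}
  A3: {q} {t}
  A4: {s,t}
  A5: {p,s,t} {q} {r,u}
  A12: {p,s,t}
  A13: {t}
  A14: {s,t}
  A15: {p,s,t} {r,u}
  A23: {q} {t}
  A24: {s,t}
  A25: {p,s,t} {q}
  A34: {t}
  A35: {q} {t}
  A45: {s,t}
  A123: {t}
  A124: {s,t}
  A125: {p,s,t}
  A134: {t}
  A135: {t}
  A145: {s,t}
  A234: {t}
  A235: {q} {t}
  A245: {s,t}
  A345: {t}
  A1234: {t}
  A1235: {t}
  A1245: {s,t}
  A1345: {t}
  A2345: {t}
  A12345: {t}
C dims 10,14,11,5; δ0: rk 7, SNF 1^7; δ1: rk 7, SNF 1^7; δ2: rk 4, SNF 1^4
degree 0: 10−7−0 = 3 → Ȟ^0 ≅ Z^3
degree 1: 14−7−7 = 0 → Ȟ^1 ≅ 0
degree 2: 11−4−7 = 0 → Ȟ^2 ≅ 0


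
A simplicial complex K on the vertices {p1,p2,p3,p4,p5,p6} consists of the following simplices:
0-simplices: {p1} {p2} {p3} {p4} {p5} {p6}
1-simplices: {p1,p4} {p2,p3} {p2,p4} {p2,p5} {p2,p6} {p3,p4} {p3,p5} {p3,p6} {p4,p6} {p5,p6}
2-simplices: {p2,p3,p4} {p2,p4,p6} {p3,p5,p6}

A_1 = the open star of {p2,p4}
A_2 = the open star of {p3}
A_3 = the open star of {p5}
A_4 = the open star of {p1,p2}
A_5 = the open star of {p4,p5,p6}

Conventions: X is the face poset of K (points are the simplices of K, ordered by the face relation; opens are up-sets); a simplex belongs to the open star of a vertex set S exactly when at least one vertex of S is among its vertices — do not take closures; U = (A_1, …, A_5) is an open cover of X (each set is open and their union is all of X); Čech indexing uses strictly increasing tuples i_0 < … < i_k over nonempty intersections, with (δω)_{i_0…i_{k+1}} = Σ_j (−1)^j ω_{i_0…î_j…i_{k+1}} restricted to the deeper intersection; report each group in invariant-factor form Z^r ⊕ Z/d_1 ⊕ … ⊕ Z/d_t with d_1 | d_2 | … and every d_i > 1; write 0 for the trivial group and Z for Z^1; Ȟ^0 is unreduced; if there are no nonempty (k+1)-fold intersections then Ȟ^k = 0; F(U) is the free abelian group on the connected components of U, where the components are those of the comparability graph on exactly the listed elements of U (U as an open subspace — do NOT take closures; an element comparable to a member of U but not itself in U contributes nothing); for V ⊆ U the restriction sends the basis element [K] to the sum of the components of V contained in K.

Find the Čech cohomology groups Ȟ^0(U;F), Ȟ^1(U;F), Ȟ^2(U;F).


Ȟ^0 = Z,  Ȟ^1 = Z^2,  Ȟ^2 = 0

nonempty overlaps:
  A1={{p2},{p4},{p1,p4},{p2,p3},{p2,p4},{p2,p5},{p2,p6},{p3,p4},{p4,p6},{p2,p3,p4},{p2,p4,p6}} A2={{p3},{p2,p3},{p3,p4},{p3,p5},{p3,p6},{p2,p3,p4},{p3,p5,p6}} A3={{p5},{p2,p5},{p3,p5},{p5,p6},{p3,p5,p6}} A4={{p1},{p2},{p1,p4},{p2,p3},{p2,p4},{p2,p5},{p2,p6},{p2,p3,p4},{p2,p4,p6}} A5={{p4},{p5},{p6},{p1,p4},{p2,p4},{p2,p5},{p2,p6},{p3,p4},{p3,p5},{p3,p6},{p4,p6},{p5,p6},{p2,p3,p4},{p2,p4,p6},{p3,p5,p6}}
  A12={{p2,p3},{p3,p4},{p2,p3,p4}} A13={{p2,p5}} A14={{p2},{p1,p4},{p2,p3},{p2,p4},{p2,p5},{p2,p6},{p2,p3,p4},{p2,p4,p6}} A15={{p4},{p1,p4},{p2,p4},{p2,p5},{p2,p6},{p3,p4},{p4,p6},{p2,p3,p4},{p2,p4,p6}} A23={{p3,p5},{p3,p5,p6}} A24={{p2,p3},{p2,p3,p4}} A25={{p3,p4},{p3,p5},{p3,p6},{p2,p3,p4},{p3,p5,p6}} A34={{p2,p5}} A35={{p5},{p2,p5},{p3,p5},{p5,p6},{p3,p5,p6}} A45={{p1,p4},{p2,p4},{p2,p5},{p2,p6},{p2,p3,p4},{p2,p4,p6}}
  A124={{p2,p3},{p2,p3,p4}} A125={{p3,p4},{p2,p3,p4}} A134={{p2,p5}} A135={{p2,p5}} A145={{p1,p4},{p2,p4},{p2,p5},{p2,p6},{p2,p3,p4},{p2,p4,p6}} A235={{p3,p5},{p3,p5,p6}} A245={{p2,p3,p4}} A345={{p2,p5}}
  A1245={{p2,p3,p4}} A1345={{p2,p5}}
components per intersection:
  A1: {{p2},{p4},{p1,p4},{p2,p3},{p2,p4},{p2,p5},{p2,p6},{p3,p4},{p4,p6},{p2,p3,p4},{p2,p4,p6}}
  A2: {{p3},{p2,p3},{p3,p4},{p3,p5},{p3,p6},{p2,p3,p4},{p3,p5,p6}}
  A3: {{p5},{p2,p5},{p3,p5},{p5,p6},{p3,p5,p6}}
  A4: {{p1},{p1,p4}} {{p2},{p2,p3},{p2,p4},{p2,p5},{p2,p6},{p2,p3,p4},{p2,p4,p6}}
  A5: {{p4},{p5},{p6},{p1,p4},{p2,p4},{p2,p5},{p2,p6},{p3,p4},{p3,p5},{p3,p6},{p4,p6},{p5,p6},{p2,p3,p4},{p2,p4,p6},{p3,p5,p6}}
  A12: {{p2,p3},{p3,p4},{p2,p3,p4}}
  A13: {{p2,p5}}
  A14: {{p2},{p2,p3},{p2,p4},{p2,p5},{p2,p6},{p2,p3,p4},{p2,p4,p6}} {{p1,p4}}
  A15: {{p4},{p1,p4},{p2,p4},{p2,p6},{p3,p4},{p4,p6},{p2,p3,p4},{p2,p4,p6}} {{p2,p5}}
  A23: {{p3,p5},{p3,p5,p6}}
  A24: {{p2,p3},{p2,p3,p4}}
  A25: {{p3,p4},{p2,p3,p4}} {{p3,p5},{p3,p6},{p3,p5,p6}}
  A34: {{p2,p5}}
  A35: {{p5},{p2,p5},{p3,p5},{p5,p6},{p3,p5,p6}}
  A45: {{p1,p4}} {{p2,p4},{p2,p6},{p2,p3,p4},{p2,p4,p6}} {{p2,p5}}
  A124: {{p2,p3},{p2,p3,p4}}
  A125: {{p3,p4},{p2,p3,p4}}
  A134: {{p2,p5}}
  A135: {{p2,p5}}
  A145: {{p1,p4}} {{p2,p4},{p2,p6},{p2,p3,p4},{p2,p4,p6}} {{p2,p5}}
  A235: {{p3,p5},{p3,p5,p6}}
  A245: {{p2,p3,p4}}
  A345: {{p2,p5}}
  A1245: {{p2,p3,p4}}
  A1345: {{p2,p5}}
C dims 6,15,10,2; δ0: rk 5, SNF 1^5; δ1: rk 8, SNF 1^8; δ2: rk 2, SNF 1^2
degree 0: 6−5−0 = 1 → Ȟ^0 ≅ Z
degree 1: 15−8−5 = 2 → Ȟ^1 ≅ Z^2
degree 2: 10−2−8 = 0 → Ȟ^2 ≅ 0


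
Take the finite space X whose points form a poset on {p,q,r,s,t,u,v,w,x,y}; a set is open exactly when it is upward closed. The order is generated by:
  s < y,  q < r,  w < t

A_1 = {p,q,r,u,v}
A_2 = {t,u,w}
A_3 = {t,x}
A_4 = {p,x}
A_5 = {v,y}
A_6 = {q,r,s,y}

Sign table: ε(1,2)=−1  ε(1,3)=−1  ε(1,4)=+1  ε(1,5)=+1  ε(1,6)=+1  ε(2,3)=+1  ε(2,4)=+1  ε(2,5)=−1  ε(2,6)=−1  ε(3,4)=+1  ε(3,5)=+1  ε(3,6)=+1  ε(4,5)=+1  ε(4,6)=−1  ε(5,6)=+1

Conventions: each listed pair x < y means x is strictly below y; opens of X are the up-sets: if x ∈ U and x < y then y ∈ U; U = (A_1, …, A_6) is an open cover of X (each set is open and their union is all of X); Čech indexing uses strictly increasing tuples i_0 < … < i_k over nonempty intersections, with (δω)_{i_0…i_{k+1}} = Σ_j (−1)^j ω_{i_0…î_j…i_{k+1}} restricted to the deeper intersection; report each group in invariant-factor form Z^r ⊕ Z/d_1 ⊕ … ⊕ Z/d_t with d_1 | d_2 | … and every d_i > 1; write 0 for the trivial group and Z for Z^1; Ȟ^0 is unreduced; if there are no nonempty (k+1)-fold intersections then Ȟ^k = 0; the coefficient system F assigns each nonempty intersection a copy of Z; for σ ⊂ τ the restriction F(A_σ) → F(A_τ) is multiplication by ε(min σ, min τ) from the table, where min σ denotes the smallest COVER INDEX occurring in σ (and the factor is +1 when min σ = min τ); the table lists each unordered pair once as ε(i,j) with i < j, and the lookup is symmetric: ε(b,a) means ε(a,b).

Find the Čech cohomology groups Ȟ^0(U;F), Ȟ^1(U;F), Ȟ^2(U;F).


nerve simplices:
  A12={u} A14={p} A15={v} A16={q,r} A23={t} A34={x} A56={y}
C dims 6,7; δ0: rk 6, SNF 1^5·2
degree 0: 6−6−0 = 0 → Ȟ^0 ≅ 0
degree 1: 7−0−6 = 1 plus torsion [2] → Ȟ^1 ≅ Z ⊕ Z/2
degree 2: 0−0−0 = 0 → Ȟ^2 ≅ 0

Ȟ^0 ≅ 0; Ȟ^1 ≅ Z ⊕ Z/2; Ȟ^2 ≅ 0


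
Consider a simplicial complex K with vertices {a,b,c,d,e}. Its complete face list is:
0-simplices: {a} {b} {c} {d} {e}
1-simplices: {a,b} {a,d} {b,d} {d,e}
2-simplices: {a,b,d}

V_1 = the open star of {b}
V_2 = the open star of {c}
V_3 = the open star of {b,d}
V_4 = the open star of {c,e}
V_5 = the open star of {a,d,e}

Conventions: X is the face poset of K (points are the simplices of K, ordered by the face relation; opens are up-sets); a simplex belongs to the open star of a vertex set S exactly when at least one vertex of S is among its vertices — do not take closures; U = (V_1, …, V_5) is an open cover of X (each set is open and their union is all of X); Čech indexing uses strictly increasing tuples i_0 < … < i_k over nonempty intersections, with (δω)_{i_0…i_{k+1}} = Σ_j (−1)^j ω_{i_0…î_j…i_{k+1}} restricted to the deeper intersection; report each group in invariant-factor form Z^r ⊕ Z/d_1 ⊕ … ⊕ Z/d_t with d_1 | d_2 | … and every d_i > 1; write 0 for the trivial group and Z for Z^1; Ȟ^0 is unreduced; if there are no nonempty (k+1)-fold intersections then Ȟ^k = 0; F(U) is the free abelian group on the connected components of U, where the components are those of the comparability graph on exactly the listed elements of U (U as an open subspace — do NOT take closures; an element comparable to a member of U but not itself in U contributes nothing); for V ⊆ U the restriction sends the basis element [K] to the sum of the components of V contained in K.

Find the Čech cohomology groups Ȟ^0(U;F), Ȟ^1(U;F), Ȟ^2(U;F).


nonempty overlaps:
  V1={{b},{a,b},{b,d},{a,b,d}} V2={{c}} V3={{b},{d},{a,b},{a,d},{b,d},{d,e},{a,b,d}} V4={{c},{e},{d,e}} V5={{a},{d},{e},{a,b},{a,d},{b,d},{d,e},{a,b,d}}
  V13={{b},{a,b},{b,d},{a,b,d}} V15={{a,b},{b,d},{a,b,d}} V24={{c}} V34={{d,e}} V35={{d},{a,b},{a,d},{b,d},{d,e},{a,b,d}} V45={{e},{d,e}}
  V135={{a,b},{b,d},{a,b,d}} V345={{d,e}}
components per intersection:
  V1: {{b},{a,b},{b,d},{a,b,d}}
  V2: {{c}}
  V3: {{b},{d},{a,b},{a,d},{b,d},{d,e},{a,b,d}}
  V4: {{c}} {{e},{d,e}}
  V5: {{a},{d},{e},{a,b},{a,d},{b,d},{d,e},{a,b,d}}
  V13: {{b},{a,b},{b,d},{a,b,d}}
  V15: {{a,b},{b,d},{a,b,d}}
  V24: {{c}}
  V34: {{d,e}}
  V35: {{d},{a,b},{a,d},{b,d},{d,e},{a,b,d}}
  V45: {{e},{d,e}}
  V135: {{a,b},{b,d},{a,b,d}}
  V345: {{d,e}}
C dims 6,6,2; δ0: rk 4, SNF 1^4; δ1: rk 2, SNF 1^2
degree 0: 6−4−0 = 2 → Ȟ^0 ≅ Z^2
degree 1: 6−2−4 = 0 → Ȟ^1 ≅ 0
degree 2: 2−0−2 = 0 → Ȟ^2 ≅ 0

Ȟ^0 ≅ Z^2,  Ȟ^1 ≅ 0,  Ȟ^2 ≅ 0
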